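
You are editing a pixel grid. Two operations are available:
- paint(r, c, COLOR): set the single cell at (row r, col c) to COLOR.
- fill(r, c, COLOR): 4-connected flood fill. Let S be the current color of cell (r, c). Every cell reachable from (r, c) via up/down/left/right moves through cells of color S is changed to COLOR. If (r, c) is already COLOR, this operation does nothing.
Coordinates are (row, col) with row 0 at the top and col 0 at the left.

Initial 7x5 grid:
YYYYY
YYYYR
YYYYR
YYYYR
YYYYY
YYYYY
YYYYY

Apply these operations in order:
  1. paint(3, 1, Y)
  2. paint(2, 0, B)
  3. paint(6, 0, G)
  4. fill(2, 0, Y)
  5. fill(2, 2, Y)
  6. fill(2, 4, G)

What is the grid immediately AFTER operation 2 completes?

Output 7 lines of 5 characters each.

After op 1 paint(3,1,Y):
YYYYY
YYYYR
YYYYR
YYYYR
YYYYY
YYYYY
YYYYY
After op 2 paint(2,0,B):
YYYYY
YYYYR
BYYYR
YYYYR
YYYYY
YYYYY
YYYYY

Answer: YYYYY
YYYYR
BYYYR
YYYYR
YYYYY
YYYYY
YYYYY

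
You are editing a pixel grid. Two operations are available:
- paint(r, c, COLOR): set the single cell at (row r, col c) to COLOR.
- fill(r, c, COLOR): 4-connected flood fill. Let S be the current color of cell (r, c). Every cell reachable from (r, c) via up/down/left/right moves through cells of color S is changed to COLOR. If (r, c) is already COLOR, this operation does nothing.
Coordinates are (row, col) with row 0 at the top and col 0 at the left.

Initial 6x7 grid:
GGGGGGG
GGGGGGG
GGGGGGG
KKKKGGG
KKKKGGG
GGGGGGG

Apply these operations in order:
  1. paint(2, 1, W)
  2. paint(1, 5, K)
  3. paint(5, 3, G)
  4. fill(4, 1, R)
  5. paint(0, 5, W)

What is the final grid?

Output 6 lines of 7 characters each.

Answer: GGGGGWG
GGGGGKG
GWGGGGG
RRRRGGG
RRRRGGG
GGGGGGG

Derivation:
After op 1 paint(2,1,W):
GGGGGGG
GGGGGGG
GWGGGGG
KKKKGGG
KKKKGGG
GGGGGGG
After op 2 paint(1,5,K):
GGGGGGG
GGGGGKG
GWGGGGG
KKKKGGG
KKKKGGG
GGGGGGG
After op 3 paint(5,3,G):
GGGGGGG
GGGGGKG
GWGGGGG
KKKKGGG
KKKKGGG
GGGGGGG
After op 4 fill(4,1,R) [8 cells changed]:
GGGGGGG
GGGGGKG
GWGGGGG
RRRRGGG
RRRRGGG
GGGGGGG
After op 5 paint(0,5,W):
GGGGGWG
GGGGGKG
GWGGGGG
RRRRGGG
RRRRGGG
GGGGGGG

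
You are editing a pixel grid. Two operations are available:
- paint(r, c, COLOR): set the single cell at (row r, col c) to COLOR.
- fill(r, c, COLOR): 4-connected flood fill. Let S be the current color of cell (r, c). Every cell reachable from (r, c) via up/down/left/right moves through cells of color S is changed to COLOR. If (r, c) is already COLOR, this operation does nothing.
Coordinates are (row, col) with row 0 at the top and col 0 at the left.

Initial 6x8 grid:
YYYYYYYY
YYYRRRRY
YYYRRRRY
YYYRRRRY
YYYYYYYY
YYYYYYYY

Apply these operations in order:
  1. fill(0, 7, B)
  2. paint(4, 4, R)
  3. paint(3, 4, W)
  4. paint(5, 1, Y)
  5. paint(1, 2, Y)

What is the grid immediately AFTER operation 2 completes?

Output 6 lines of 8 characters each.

Answer: BBBBBBBB
BBBRRRRB
BBBRRRRB
BBBRRRRB
BBBBRBBB
BBBBBBBB

Derivation:
After op 1 fill(0,7,B) [36 cells changed]:
BBBBBBBB
BBBRRRRB
BBBRRRRB
BBBRRRRB
BBBBBBBB
BBBBBBBB
After op 2 paint(4,4,R):
BBBBBBBB
BBBRRRRB
BBBRRRRB
BBBRRRRB
BBBBRBBB
BBBBBBBB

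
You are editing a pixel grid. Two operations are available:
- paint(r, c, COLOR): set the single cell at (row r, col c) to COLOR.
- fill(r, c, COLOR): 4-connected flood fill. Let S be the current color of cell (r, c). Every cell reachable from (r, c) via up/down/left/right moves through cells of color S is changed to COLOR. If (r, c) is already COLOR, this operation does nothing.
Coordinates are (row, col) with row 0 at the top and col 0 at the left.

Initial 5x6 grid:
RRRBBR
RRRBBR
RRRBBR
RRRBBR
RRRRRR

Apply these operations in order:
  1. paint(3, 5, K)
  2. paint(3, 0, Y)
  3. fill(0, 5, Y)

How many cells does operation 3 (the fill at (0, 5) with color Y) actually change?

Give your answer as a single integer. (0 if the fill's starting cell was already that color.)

After op 1 paint(3,5,K):
RRRBBR
RRRBBR
RRRBBR
RRRBBK
RRRRRR
After op 2 paint(3,0,Y):
RRRBBR
RRRBBR
RRRBBR
YRRBBK
RRRRRR
After op 3 fill(0,5,Y) [3 cells changed]:
RRRBBY
RRRBBY
RRRBBY
YRRBBK
RRRRRR

Answer: 3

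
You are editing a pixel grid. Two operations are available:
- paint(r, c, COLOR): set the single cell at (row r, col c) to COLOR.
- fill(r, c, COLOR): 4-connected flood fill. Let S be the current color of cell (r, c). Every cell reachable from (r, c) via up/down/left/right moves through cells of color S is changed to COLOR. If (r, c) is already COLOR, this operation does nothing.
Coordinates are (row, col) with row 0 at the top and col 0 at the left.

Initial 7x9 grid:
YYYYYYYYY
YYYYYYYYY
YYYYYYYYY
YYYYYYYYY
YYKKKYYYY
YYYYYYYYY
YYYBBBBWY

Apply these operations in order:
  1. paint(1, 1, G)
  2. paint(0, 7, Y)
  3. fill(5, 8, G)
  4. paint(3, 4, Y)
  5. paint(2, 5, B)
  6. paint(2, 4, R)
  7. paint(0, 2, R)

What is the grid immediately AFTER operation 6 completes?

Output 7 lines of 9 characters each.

Answer: GGGGGGGGG
GGGGGGGGG
GGGGRBGGG
GGGGYGGGG
GGKKKGGGG
GGGGGGGGG
GGGBBBBWG

Derivation:
After op 1 paint(1,1,G):
YYYYYYYYY
YGYYYYYYY
YYYYYYYYY
YYYYYYYYY
YYKKKYYYY
YYYYYYYYY
YYYBBBBWY
After op 2 paint(0,7,Y):
YYYYYYYYY
YGYYYYYYY
YYYYYYYYY
YYYYYYYYY
YYKKKYYYY
YYYYYYYYY
YYYBBBBWY
After op 3 fill(5,8,G) [54 cells changed]:
GGGGGGGGG
GGGGGGGGG
GGGGGGGGG
GGGGGGGGG
GGKKKGGGG
GGGGGGGGG
GGGBBBBWG
After op 4 paint(3,4,Y):
GGGGGGGGG
GGGGGGGGG
GGGGGGGGG
GGGGYGGGG
GGKKKGGGG
GGGGGGGGG
GGGBBBBWG
After op 5 paint(2,5,B):
GGGGGGGGG
GGGGGGGGG
GGGGGBGGG
GGGGYGGGG
GGKKKGGGG
GGGGGGGGG
GGGBBBBWG
After op 6 paint(2,4,R):
GGGGGGGGG
GGGGGGGGG
GGGGRBGGG
GGGGYGGGG
GGKKKGGGG
GGGGGGGGG
GGGBBBBWG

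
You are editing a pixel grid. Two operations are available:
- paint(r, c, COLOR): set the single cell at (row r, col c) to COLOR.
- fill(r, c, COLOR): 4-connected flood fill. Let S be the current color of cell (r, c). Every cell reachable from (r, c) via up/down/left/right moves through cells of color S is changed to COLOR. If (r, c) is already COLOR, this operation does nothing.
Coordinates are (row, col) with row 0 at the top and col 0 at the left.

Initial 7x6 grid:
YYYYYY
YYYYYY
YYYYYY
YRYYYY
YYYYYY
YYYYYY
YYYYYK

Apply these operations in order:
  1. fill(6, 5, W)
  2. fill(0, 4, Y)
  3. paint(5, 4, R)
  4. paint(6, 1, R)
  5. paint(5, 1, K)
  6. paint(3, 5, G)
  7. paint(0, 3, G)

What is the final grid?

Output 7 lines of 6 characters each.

After op 1 fill(6,5,W) [1 cells changed]:
YYYYYY
YYYYYY
YYYYYY
YRYYYY
YYYYYY
YYYYYY
YYYYYW
After op 2 fill(0,4,Y) [0 cells changed]:
YYYYYY
YYYYYY
YYYYYY
YRYYYY
YYYYYY
YYYYYY
YYYYYW
After op 3 paint(5,4,R):
YYYYYY
YYYYYY
YYYYYY
YRYYYY
YYYYYY
YYYYRY
YYYYYW
After op 4 paint(6,1,R):
YYYYYY
YYYYYY
YYYYYY
YRYYYY
YYYYYY
YYYYRY
YRYYYW
After op 5 paint(5,1,K):
YYYYYY
YYYYYY
YYYYYY
YRYYYY
YYYYYY
YKYYRY
YRYYYW
After op 6 paint(3,5,G):
YYYYYY
YYYYYY
YYYYYY
YRYYYG
YYYYYY
YKYYRY
YRYYYW
After op 7 paint(0,3,G):
YYYGYY
YYYYYY
YYYYYY
YRYYYG
YYYYYY
YKYYRY
YRYYYW

Answer: YYYGYY
YYYYYY
YYYYYY
YRYYYG
YYYYYY
YKYYRY
YRYYYW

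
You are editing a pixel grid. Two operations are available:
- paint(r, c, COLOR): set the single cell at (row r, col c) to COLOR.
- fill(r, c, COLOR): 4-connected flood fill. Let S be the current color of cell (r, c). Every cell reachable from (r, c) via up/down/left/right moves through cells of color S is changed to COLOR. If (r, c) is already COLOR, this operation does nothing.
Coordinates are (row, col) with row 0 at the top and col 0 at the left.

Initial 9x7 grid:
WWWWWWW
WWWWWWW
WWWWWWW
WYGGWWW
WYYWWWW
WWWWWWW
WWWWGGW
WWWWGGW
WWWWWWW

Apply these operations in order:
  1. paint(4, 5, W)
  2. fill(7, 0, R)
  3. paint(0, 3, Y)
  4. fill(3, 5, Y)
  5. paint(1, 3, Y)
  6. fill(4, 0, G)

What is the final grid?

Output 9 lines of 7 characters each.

Answer: GGGGGGG
GGGGGGG
GGGGGGG
GGGGGGG
GGGGGGG
GGGGGGG
GGGGGGG
GGGGGGG
GGGGGGG

Derivation:
After op 1 paint(4,5,W):
WWWWWWW
WWWWWWW
WWWWWWW
WYGGWWW
WYYWWWW
WWWWWWW
WWWWGGW
WWWWGGW
WWWWWWW
After op 2 fill(7,0,R) [54 cells changed]:
RRRRRRR
RRRRRRR
RRRRRRR
RYGGRRR
RYYRRRR
RRRRRRR
RRRRGGR
RRRRGGR
RRRRRRR
After op 3 paint(0,3,Y):
RRRYRRR
RRRRRRR
RRRRRRR
RYGGRRR
RYYRRRR
RRRRRRR
RRRRGGR
RRRRGGR
RRRRRRR
After op 4 fill(3,5,Y) [53 cells changed]:
YYYYYYY
YYYYYYY
YYYYYYY
YYGGYYY
YYYYYYY
YYYYYYY
YYYYGGY
YYYYGGY
YYYYYYY
After op 5 paint(1,3,Y):
YYYYYYY
YYYYYYY
YYYYYYY
YYGGYYY
YYYYYYY
YYYYYYY
YYYYGGY
YYYYGGY
YYYYYYY
After op 6 fill(4,0,G) [57 cells changed]:
GGGGGGG
GGGGGGG
GGGGGGG
GGGGGGG
GGGGGGG
GGGGGGG
GGGGGGG
GGGGGGG
GGGGGGG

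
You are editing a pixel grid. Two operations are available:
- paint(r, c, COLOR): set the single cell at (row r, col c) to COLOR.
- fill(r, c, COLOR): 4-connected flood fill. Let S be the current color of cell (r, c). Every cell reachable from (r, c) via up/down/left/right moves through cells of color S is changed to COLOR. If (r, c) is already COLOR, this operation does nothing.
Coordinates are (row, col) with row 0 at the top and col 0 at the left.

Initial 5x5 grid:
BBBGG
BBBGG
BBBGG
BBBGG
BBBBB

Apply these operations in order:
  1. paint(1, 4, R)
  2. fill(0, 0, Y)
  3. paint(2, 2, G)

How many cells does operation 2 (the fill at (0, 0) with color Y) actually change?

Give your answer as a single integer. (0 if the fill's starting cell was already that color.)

After op 1 paint(1,4,R):
BBBGG
BBBGR
BBBGG
BBBGG
BBBBB
After op 2 fill(0,0,Y) [17 cells changed]:
YYYGG
YYYGR
YYYGG
YYYGG
YYYYY

Answer: 17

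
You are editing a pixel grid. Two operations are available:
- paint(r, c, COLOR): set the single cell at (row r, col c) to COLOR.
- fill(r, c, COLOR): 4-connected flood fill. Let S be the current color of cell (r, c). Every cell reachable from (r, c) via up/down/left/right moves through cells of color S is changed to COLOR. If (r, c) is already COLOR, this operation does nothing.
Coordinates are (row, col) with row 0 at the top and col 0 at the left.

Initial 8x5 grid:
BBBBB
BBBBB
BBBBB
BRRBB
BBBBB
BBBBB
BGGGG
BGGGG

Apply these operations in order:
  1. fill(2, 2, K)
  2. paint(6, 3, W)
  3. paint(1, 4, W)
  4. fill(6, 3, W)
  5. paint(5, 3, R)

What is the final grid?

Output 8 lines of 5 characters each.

After op 1 fill(2,2,K) [30 cells changed]:
KKKKK
KKKKK
KKKKK
KRRKK
KKKKK
KKKKK
KGGGG
KGGGG
After op 2 paint(6,3,W):
KKKKK
KKKKK
KKKKK
KRRKK
KKKKK
KKKKK
KGGWG
KGGGG
After op 3 paint(1,4,W):
KKKKK
KKKKW
KKKKK
KRRKK
KKKKK
KKKKK
KGGWG
KGGGG
After op 4 fill(6,3,W) [0 cells changed]:
KKKKK
KKKKW
KKKKK
KRRKK
KKKKK
KKKKK
KGGWG
KGGGG
After op 5 paint(5,3,R):
KKKKK
KKKKW
KKKKK
KRRKK
KKKKK
KKKRK
KGGWG
KGGGG

Answer: KKKKK
KKKKW
KKKKK
KRRKK
KKKKK
KKKRK
KGGWG
KGGGG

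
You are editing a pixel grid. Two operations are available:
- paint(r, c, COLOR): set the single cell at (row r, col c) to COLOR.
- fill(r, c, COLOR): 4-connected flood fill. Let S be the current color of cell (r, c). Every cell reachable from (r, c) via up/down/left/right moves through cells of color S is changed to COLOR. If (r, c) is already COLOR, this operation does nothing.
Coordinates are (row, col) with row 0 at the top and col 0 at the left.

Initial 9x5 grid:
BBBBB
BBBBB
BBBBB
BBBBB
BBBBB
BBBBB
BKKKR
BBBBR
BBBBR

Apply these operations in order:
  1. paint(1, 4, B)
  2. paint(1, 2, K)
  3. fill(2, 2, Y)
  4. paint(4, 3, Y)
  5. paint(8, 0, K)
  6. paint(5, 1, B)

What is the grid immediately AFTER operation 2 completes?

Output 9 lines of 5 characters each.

After op 1 paint(1,4,B):
BBBBB
BBBBB
BBBBB
BBBBB
BBBBB
BBBBB
BKKKR
BBBBR
BBBBR
After op 2 paint(1,2,K):
BBBBB
BBKBB
BBBBB
BBBBB
BBBBB
BBBBB
BKKKR
BBBBR
BBBBR

Answer: BBBBB
BBKBB
BBBBB
BBBBB
BBBBB
BBBBB
BKKKR
BBBBR
BBBBR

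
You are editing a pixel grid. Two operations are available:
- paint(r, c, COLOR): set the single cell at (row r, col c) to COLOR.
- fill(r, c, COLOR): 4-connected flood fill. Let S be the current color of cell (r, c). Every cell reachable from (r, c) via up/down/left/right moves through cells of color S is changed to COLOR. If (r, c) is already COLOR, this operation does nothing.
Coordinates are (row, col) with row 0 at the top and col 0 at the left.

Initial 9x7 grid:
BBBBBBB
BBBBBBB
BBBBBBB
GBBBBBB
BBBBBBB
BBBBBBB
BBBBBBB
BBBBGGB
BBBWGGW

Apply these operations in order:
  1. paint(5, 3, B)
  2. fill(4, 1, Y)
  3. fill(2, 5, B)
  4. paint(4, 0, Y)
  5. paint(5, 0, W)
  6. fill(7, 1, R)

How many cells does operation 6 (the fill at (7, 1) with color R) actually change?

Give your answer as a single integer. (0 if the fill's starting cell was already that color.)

After op 1 paint(5,3,B):
BBBBBBB
BBBBBBB
BBBBBBB
GBBBBBB
BBBBBBB
BBBBBBB
BBBBBBB
BBBBGGB
BBBWGGW
After op 2 fill(4,1,Y) [56 cells changed]:
YYYYYYY
YYYYYYY
YYYYYYY
GYYYYYY
YYYYYYY
YYYYYYY
YYYYYYY
YYYYGGY
YYYWGGW
After op 3 fill(2,5,B) [56 cells changed]:
BBBBBBB
BBBBBBB
BBBBBBB
GBBBBBB
BBBBBBB
BBBBBBB
BBBBBBB
BBBBGGB
BBBWGGW
After op 4 paint(4,0,Y):
BBBBBBB
BBBBBBB
BBBBBBB
GBBBBBB
YBBBBBB
BBBBBBB
BBBBBBB
BBBBGGB
BBBWGGW
After op 5 paint(5,0,W):
BBBBBBB
BBBBBBB
BBBBBBB
GBBBBBB
YBBBBBB
WBBBBBB
BBBBBBB
BBBBGGB
BBBWGGW
After op 6 fill(7,1,R) [54 cells changed]:
RRRRRRR
RRRRRRR
RRRRRRR
GRRRRRR
YRRRRRR
WRRRRRR
RRRRRRR
RRRRGGR
RRRWGGW

Answer: 54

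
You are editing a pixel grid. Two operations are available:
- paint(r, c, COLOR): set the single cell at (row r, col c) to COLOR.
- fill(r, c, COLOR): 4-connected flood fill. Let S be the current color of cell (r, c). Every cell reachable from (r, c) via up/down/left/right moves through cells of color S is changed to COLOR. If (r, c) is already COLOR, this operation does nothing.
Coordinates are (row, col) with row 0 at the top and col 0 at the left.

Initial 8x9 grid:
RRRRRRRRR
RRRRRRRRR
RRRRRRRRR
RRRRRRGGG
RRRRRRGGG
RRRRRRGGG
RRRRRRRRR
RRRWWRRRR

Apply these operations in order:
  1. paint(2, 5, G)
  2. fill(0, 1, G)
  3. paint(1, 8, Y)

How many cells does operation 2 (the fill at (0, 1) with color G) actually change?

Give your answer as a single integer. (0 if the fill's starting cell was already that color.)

After op 1 paint(2,5,G):
RRRRRRRRR
RRRRRRRRR
RRRRRGRRR
RRRRRRGGG
RRRRRRGGG
RRRRRRGGG
RRRRRRRRR
RRRWWRRRR
After op 2 fill(0,1,G) [60 cells changed]:
GGGGGGGGG
GGGGGGGGG
GGGGGGGGG
GGGGGGGGG
GGGGGGGGG
GGGGGGGGG
GGGGGGGGG
GGGWWGGGG

Answer: 60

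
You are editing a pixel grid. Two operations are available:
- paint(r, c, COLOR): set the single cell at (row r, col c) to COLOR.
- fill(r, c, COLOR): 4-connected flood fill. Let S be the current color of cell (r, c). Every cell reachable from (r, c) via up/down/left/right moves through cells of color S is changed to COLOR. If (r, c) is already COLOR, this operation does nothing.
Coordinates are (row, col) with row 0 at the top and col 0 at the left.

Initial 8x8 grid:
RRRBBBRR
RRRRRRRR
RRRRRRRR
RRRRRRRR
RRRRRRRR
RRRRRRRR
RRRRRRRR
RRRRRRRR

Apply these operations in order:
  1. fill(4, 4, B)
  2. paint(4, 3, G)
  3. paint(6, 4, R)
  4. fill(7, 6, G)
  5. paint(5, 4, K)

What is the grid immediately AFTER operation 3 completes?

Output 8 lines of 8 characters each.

After op 1 fill(4,4,B) [61 cells changed]:
BBBBBBBB
BBBBBBBB
BBBBBBBB
BBBBBBBB
BBBBBBBB
BBBBBBBB
BBBBBBBB
BBBBBBBB
After op 2 paint(4,3,G):
BBBBBBBB
BBBBBBBB
BBBBBBBB
BBBBBBBB
BBBGBBBB
BBBBBBBB
BBBBBBBB
BBBBBBBB
After op 3 paint(6,4,R):
BBBBBBBB
BBBBBBBB
BBBBBBBB
BBBBBBBB
BBBGBBBB
BBBBBBBB
BBBBRBBB
BBBBBBBB

Answer: BBBBBBBB
BBBBBBBB
BBBBBBBB
BBBBBBBB
BBBGBBBB
BBBBBBBB
BBBBRBBB
BBBBBBBB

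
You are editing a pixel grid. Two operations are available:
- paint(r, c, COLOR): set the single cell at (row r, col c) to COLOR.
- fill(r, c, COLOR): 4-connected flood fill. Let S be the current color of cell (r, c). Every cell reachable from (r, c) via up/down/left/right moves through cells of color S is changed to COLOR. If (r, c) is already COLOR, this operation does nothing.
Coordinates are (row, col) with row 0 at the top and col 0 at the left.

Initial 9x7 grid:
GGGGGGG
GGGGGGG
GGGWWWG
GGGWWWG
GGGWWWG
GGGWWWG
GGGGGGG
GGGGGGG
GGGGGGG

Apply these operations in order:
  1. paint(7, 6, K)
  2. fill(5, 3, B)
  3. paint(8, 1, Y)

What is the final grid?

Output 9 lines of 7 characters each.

Answer: GGGGGGG
GGGGGGG
GGGBBBG
GGGBBBG
GGGBBBG
GGGBBBG
GGGGGGG
GGGGGGK
GYGGGGG

Derivation:
After op 1 paint(7,6,K):
GGGGGGG
GGGGGGG
GGGWWWG
GGGWWWG
GGGWWWG
GGGWWWG
GGGGGGG
GGGGGGK
GGGGGGG
After op 2 fill(5,3,B) [12 cells changed]:
GGGGGGG
GGGGGGG
GGGBBBG
GGGBBBG
GGGBBBG
GGGBBBG
GGGGGGG
GGGGGGK
GGGGGGG
After op 3 paint(8,1,Y):
GGGGGGG
GGGGGGG
GGGBBBG
GGGBBBG
GGGBBBG
GGGBBBG
GGGGGGG
GGGGGGK
GYGGGGG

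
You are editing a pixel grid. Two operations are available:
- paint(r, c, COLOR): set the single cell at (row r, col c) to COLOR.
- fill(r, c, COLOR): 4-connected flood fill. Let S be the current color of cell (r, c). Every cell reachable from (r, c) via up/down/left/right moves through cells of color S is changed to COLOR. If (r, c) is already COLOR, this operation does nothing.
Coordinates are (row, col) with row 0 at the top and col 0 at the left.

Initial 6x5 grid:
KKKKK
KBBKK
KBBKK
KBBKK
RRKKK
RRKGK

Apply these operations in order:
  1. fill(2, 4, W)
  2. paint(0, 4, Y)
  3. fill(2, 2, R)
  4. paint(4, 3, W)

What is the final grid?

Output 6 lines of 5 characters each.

Answer: WWWWY
WRRWW
WRRWW
WRRWW
RRWWW
RRWGW

Derivation:
After op 1 fill(2,4,W) [19 cells changed]:
WWWWW
WBBWW
WBBWW
WBBWW
RRWWW
RRWGW
After op 2 paint(0,4,Y):
WWWWY
WBBWW
WBBWW
WBBWW
RRWWW
RRWGW
After op 3 fill(2,2,R) [6 cells changed]:
WWWWY
WRRWW
WRRWW
WRRWW
RRWWW
RRWGW
After op 4 paint(4,3,W):
WWWWY
WRRWW
WRRWW
WRRWW
RRWWW
RRWGW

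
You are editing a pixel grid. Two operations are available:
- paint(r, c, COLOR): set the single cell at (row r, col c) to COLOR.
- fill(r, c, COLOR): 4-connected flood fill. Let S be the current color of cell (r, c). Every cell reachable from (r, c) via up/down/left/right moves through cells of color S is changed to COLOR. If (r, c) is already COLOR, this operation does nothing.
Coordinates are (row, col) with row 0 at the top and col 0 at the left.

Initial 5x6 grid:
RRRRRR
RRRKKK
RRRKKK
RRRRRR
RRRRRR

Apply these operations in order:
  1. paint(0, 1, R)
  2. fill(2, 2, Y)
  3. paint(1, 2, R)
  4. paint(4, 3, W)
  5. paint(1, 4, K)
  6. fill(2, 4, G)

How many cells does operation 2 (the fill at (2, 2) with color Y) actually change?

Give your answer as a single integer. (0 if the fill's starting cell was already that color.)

After op 1 paint(0,1,R):
RRRRRR
RRRKKK
RRRKKK
RRRRRR
RRRRRR
After op 2 fill(2,2,Y) [24 cells changed]:
YYYYYY
YYYKKK
YYYKKK
YYYYYY
YYYYYY

Answer: 24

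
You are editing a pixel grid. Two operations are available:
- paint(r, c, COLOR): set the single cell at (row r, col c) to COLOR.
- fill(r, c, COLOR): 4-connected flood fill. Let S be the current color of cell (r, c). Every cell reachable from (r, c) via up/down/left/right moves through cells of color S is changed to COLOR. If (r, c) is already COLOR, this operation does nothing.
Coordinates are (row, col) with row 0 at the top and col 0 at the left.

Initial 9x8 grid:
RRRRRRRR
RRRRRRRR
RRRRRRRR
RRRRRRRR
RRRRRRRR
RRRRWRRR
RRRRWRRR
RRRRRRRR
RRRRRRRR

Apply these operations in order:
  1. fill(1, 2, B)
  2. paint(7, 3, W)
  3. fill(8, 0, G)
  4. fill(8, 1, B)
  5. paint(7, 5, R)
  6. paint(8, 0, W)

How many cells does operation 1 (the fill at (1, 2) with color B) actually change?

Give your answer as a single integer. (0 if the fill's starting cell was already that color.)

After op 1 fill(1,2,B) [70 cells changed]:
BBBBBBBB
BBBBBBBB
BBBBBBBB
BBBBBBBB
BBBBBBBB
BBBBWBBB
BBBBWBBB
BBBBBBBB
BBBBBBBB

Answer: 70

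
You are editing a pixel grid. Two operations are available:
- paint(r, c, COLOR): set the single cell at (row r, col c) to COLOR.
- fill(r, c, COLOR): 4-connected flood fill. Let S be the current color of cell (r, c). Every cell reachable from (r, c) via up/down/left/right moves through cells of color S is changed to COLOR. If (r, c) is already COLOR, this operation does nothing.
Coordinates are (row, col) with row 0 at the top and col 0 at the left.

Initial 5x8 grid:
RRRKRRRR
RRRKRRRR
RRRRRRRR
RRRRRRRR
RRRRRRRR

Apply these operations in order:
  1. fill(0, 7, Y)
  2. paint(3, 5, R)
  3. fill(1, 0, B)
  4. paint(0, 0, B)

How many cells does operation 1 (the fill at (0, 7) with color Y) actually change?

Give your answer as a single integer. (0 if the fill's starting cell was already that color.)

Answer: 38

Derivation:
After op 1 fill(0,7,Y) [38 cells changed]:
YYYKYYYY
YYYKYYYY
YYYYYYYY
YYYYYYYY
YYYYYYYY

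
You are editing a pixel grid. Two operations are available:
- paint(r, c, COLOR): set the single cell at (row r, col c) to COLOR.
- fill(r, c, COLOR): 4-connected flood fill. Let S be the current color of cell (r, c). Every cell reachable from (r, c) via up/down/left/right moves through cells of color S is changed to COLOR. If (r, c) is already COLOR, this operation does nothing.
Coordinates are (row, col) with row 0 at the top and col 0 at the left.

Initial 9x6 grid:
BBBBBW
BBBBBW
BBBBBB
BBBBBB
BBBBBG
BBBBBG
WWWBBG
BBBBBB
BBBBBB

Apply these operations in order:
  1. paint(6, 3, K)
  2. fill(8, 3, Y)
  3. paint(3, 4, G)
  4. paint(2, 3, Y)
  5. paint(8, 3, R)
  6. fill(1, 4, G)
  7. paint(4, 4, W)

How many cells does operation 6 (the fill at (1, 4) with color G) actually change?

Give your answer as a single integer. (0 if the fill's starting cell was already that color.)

After op 1 paint(6,3,K):
BBBBBW
BBBBBW
BBBBBB
BBBBBB
BBBBBG
BBBBBG
WWWKBG
BBBBBB
BBBBBB
After op 2 fill(8,3,Y) [45 cells changed]:
YYYYYW
YYYYYW
YYYYYY
YYYYYY
YYYYYG
YYYYYG
WWWKYG
YYYYYY
YYYYYY
After op 3 paint(3,4,G):
YYYYYW
YYYYYW
YYYYYY
YYYYGY
YYYYYG
YYYYYG
WWWKYG
YYYYYY
YYYYYY
After op 4 paint(2,3,Y):
YYYYYW
YYYYYW
YYYYYY
YYYYGY
YYYYYG
YYYYYG
WWWKYG
YYYYYY
YYYYYY
After op 5 paint(8,3,R):
YYYYYW
YYYYYW
YYYYYY
YYYYGY
YYYYYG
YYYYYG
WWWKYG
YYYYYY
YYYRYY
After op 6 fill(1,4,G) [43 cells changed]:
GGGGGW
GGGGGW
GGGGGG
GGGGGG
GGGGGG
GGGGGG
WWWKGG
GGGGGG
GGGRGG

Answer: 43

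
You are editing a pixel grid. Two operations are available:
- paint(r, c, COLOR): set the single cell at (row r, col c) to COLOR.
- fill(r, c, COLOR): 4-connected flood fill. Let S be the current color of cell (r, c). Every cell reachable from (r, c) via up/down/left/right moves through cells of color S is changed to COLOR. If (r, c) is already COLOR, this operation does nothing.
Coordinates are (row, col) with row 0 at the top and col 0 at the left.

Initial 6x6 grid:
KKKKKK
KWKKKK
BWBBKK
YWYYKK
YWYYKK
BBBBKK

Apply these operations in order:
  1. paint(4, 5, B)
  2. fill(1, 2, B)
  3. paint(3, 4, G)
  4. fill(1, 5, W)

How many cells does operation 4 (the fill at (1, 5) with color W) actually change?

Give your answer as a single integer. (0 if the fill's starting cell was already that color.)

Answer: 25

Derivation:
After op 1 paint(4,5,B):
KKKKKK
KWKKKK
BWBBKK
YWYYKK
YWYYKB
BBBBKK
After op 2 fill(1,2,B) [18 cells changed]:
BBBBBB
BWBBBB
BWBBBB
YWYYBB
YWYYBB
BBBBBB
After op 3 paint(3,4,G):
BBBBBB
BWBBBB
BWBBBB
YWYYGB
YWYYBB
BBBBBB
After op 4 fill(1,5,W) [25 cells changed]:
WWWWWW
WWWWWW
WWWWWW
YWYYGW
YWYYWW
WWWWWW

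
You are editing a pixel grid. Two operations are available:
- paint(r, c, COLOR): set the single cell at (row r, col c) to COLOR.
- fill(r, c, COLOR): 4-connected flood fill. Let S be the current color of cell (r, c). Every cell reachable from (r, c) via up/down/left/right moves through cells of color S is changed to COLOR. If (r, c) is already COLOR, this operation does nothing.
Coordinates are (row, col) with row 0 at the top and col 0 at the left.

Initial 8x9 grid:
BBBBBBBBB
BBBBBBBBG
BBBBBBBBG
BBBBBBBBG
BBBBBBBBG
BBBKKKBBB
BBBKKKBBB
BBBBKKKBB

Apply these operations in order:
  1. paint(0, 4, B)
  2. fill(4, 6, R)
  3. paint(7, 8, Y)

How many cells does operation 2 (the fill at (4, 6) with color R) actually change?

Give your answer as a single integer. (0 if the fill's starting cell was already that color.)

Answer: 59

Derivation:
After op 1 paint(0,4,B):
BBBBBBBBB
BBBBBBBBG
BBBBBBBBG
BBBBBBBBG
BBBBBBBBG
BBBKKKBBB
BBBKKKBBB
BBBBKKKBB
After op 2 fill(4,6,R) [59 cells changed]:
RRRRRRRRR
RRRRRRRRG
RRRRRRRRG
RRRRRRRRG
RRRRRRRRG
RRRKKKRRR
RRRKKKRRR
RRRRKKKRR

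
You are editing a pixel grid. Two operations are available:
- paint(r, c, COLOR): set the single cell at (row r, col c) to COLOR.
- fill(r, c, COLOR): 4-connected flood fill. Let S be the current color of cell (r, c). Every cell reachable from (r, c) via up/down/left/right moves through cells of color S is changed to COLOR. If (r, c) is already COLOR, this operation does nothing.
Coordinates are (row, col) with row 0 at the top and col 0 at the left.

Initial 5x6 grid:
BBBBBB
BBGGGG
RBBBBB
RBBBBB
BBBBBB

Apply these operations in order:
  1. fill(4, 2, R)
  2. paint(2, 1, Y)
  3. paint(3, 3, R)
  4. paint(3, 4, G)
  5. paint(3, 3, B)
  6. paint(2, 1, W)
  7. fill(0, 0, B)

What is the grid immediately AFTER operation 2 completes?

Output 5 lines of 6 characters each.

After op 1 fill(4,2,R) [24 cells changed]:
RRRRRR
RRGGGG
RRRRRR
RRRRRR
RRRRRR
After op 2 paint(2,1,Y):
RRRRRR
RRGGGG
RYRRRR
RRRRRR
RRRRRR

Answer: RRRRRR
RRGGGG
RYRRRR
RRRRRR
RRRRRR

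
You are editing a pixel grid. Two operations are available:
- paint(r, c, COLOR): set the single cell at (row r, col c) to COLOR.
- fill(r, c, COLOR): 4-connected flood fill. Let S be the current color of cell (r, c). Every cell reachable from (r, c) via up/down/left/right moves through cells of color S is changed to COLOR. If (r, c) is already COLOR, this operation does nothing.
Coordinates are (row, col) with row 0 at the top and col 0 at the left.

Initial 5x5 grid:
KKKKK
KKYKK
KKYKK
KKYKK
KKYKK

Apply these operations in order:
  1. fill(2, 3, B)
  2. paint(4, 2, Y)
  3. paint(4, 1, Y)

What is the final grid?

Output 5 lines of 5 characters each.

Answer: BBBBB
BBYBB
BBYBB
BBYBB
BYYBB

Derivation:
After op 1 fill(2,3,B) [21 cells changed]:
BBBBB
BBYBB
BBYBB
BBYBB
BBYBB
After op 2 paint(4,2,Y):
BBBBB
BBYBB
BBYBB
BBYBB
BBYBB
After op 3 paint(4,1,Y):
BBBBB
BBYBB
BBYBB
BBYBB
BYYBB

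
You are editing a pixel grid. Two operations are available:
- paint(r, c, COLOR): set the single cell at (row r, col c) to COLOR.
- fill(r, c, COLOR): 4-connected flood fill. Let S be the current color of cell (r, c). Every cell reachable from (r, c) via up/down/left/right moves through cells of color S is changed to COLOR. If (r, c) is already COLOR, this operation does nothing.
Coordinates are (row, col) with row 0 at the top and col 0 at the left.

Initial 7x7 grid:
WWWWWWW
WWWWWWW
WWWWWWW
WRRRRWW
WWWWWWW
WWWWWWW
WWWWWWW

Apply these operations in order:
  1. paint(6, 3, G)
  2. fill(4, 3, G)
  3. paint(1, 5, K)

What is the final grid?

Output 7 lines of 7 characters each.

After op 1 paint(6,3,G):
WWWWWWW
WWWWWWW
WWWWWWW
WRRRRWW
WWWWWWW
WWWWWWW
WWWGWWW
After op 2 fill(4,3,G) [44 cells changed]:
GGGGGGG
GGGGGGG
GGGGGGG
GRRRRGG
GGGGGGG
GGGGGGG
GGGGGGG
After op 3 paint(1,5,K):
GGGGGGG
GGGGGKG
GGGGGGG
GRRRRGG
GGGGGGG
GGGGGGG
GGGGGGG

Answer: GGGGGGG
GGGGGKG
GGGGGGG
GRRRRGG
GGGGGGG
GGGGGGG
GGGGGGG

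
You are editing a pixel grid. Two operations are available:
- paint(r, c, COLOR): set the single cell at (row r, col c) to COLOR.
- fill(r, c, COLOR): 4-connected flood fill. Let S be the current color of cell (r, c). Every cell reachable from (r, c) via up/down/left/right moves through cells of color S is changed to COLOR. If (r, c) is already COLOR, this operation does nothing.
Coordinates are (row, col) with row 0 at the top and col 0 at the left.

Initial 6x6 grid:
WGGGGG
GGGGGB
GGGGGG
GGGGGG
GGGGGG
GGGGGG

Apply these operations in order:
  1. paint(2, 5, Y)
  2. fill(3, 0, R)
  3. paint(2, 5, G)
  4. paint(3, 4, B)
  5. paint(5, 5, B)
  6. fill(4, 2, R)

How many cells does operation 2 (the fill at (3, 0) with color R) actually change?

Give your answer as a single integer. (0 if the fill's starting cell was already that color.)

Answer: 33

Derivation:
After op 1 paint(2,5,Y):
WGGGGG
GGGGGB
GGGGGY
GGGGGG
GGGGGG
GGGGGG
After op 2 fill(3,0,R) [33 cells changed]:
WRRRRR
RRRRRB
RRRRRY
RRRRRR
RRRRRR
RRRRRR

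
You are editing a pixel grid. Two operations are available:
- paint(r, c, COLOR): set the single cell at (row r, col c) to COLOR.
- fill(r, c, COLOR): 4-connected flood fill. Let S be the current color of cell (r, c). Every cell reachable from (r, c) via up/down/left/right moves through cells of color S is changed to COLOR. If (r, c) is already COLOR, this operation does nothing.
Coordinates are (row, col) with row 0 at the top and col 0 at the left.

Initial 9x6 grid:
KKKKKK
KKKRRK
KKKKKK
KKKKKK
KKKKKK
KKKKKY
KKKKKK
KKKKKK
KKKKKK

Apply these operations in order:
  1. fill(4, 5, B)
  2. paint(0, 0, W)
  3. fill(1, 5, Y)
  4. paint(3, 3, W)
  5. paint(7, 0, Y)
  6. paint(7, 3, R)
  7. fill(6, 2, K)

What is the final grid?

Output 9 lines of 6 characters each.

After op 1 fill(4,5,B) [51 cells changed]:
BBBBBB
BBBRRB
BBBBBB
BBBBBB
BBBBBB
BBBBBY
BBBBBB
BBBBBB
BBBBBB
After op 2 paint(0,0,W):
WBBBBB
BBBRRB
BBBBBB
BBBBBB
BBBBBB
BBBBBY
BBBBBB
BBBBBB
BBBBBB
After op 3 fill(1,5,Y) [50 cells changed]:
WYYYYY
YYYRRY
YYYYYY
YYYYYY
YYYYYY
YYYYYY
YYYYYY
YYYYYY
YYYYYY
After op 4 paint(3,3,W):
WYYYYY
YYYRRY
YYYYYY
YYYWYY
YYYYYY
YYYYYY
YYYYYY
YYYYYY
YYYYYY
After op 5 paint(7,0,Y):
WYYYYY
YYYRRY
YYYYYY
YYYWYY
YYYYYY
YYYYYY
YYYYYY
YYYYYY
YYYYYY
After op 6 paint(7,3,R):
WYYYYY
YYYRRY
YYYYYY
YYYWYY
YYYYYY
YYYYYY
YYYYYY
YYYRYY
YYYYYY
After op 7 fill(6,2,K) [49 cells changed]:
WKKKKK
KKKRRK
KKKKKK
KKKWKK
KKKKKK
KKKKKK
KKKKKK
KKKRKK
KKKKKK

Answer: WKKKKK
KKKRRK
KKKKKK
KKKWKK
KKKKKK
KKKKKK
KKKKKK
KKKRKK
KKKKKK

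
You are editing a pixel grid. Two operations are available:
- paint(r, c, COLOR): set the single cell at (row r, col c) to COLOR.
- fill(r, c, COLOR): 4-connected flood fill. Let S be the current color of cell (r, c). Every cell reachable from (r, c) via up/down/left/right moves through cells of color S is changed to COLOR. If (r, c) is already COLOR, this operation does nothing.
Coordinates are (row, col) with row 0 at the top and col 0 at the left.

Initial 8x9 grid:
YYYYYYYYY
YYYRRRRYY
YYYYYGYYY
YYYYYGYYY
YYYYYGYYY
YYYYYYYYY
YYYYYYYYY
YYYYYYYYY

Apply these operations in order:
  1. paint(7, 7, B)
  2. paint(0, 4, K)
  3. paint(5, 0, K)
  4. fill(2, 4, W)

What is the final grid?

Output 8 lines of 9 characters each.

Answer: WWWWKWWWW
WWWRRRRWW
WWWWWGWWW
WWWWWGWWW
WWWWWGWWW
KWWWWWWWW
WWWWWWWWW
WWWWWWWBW

Derivation:
After op 1 paint(7,7,B):
YYYYYYYYY
YYYRRRRYY
YYYYYGYYY
YYYYYGYYY
YYYYYGYYY
YYYYYYYYY
YYYYYYYYY
YYYYYYYBY
After op 2 paint(0,4,K):
YYYYKYYYY
YYYRRRRYY
YYYYYGYYY
YYYYYGYYY
YYYYYGYYY
YYYYYYYYY
YYYYYYYYY
YYYYYYYBY
After op 3 paint(5,0,K):
YYYYKYYYY
YYYRRRRYY
YYYYYGYYY
YYYYYGYYY
YYYYYGYYY
KYYYYYYYY
YYYYYYYYY
YYYYYYYBY
After op 4 fill(2,4,W) [62 cells changed]:
WWWWKWWWW
WWWRRRRWW
WWWWWGWWW
WWWWWGWWW
WWWWWGWWW
KWWWWWWWW
WWWWWWWWW
WWWWWWWBW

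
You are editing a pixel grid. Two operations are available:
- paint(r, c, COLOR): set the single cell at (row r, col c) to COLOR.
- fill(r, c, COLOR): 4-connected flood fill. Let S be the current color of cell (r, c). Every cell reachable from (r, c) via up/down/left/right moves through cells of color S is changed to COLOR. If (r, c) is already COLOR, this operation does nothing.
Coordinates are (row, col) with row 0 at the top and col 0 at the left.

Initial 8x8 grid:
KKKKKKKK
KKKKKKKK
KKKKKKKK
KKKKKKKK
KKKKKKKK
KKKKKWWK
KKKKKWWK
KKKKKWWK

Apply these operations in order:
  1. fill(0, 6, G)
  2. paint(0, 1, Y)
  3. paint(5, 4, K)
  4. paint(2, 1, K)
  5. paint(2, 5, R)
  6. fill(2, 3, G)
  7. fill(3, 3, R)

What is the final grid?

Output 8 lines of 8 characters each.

Answer: RYRRRRRR
RRRRRRRR
RKRRRRRR
RRRRRRRR
RRRRRRRR
RRRRKWWR
RRRRRWWR
RRRRRWWR

Derivation:
After op 1 fill(0,6,G) [58 cells changed]:
GGGGGGGG
GGGGGGGG
GGGGGGGG
GGGGGGGG
GGGGGGGG
GGGGGWWG
GGGGGWWG
GGGGGWWG
After op 2 paint(0,1,Y):
GYGGGGGG
GGGGGGGG
GGGGGGGG
GGGGGGGG
GGGGGGGG
GGGGGWWG
GGGGGWWG
GGGGGWWG
After op 3 paint(5,4,K):
GYGGGGGG
GGGGGGGG
GGGGGGGG
GGGGGGGG
GGGGGGGG
GGGGKWWG
GGGGGWWG
GGGGGWWG
After op 4 paint(2,1,K):
GYGGGGGG
GGGGGGGG
GKGGGGGG
GGGGGGGG
GGGGGGGG
GGGGKWWG
GGGGGWWG
GGGGGWWG
After op 5 paint(2,5,R):
GYGGGGGG
GGGGGGGG
GKGGGRGG
GGGGGGGG
GGGGGGGG
GGGGKWWG
GGGGGWWG
GGGGGWWG
After op 6 fill(2,3,G) [0 cells changed]:
GYGGGGGG
GGGGGGGG
GKGGGRGG
GGGGGGGG
GGGGGGGG
GGGGKWWG
GGGGGWWG
GGGGGWWG
After op 7 fill(3,3,R) [54 cells changed]:
RYRRRRRR
RRRRRRRR
RKRRRRRR
RRRRRRRR
RRRRRRRR
RRRRKWWR
RRRRRWWR
RRRRRWWR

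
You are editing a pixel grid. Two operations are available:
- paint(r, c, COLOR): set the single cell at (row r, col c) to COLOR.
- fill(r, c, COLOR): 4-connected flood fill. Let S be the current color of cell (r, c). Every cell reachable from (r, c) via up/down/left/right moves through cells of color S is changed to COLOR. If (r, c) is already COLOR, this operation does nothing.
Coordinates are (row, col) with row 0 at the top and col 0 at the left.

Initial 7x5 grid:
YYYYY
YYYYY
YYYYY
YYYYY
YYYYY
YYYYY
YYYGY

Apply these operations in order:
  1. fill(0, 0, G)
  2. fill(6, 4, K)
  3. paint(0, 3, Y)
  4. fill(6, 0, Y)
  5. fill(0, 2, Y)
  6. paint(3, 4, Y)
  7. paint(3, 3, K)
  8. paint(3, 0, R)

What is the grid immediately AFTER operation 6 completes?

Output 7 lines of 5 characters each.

After op 1 fill(0,0,G) [34 cells changed]:
GGGGG
GGGGG
GGGGG
GGGGG
GGGGG
GGGGG
GGGGG
After op 2 fill(6,4,K) [35 cells changed]:
KKKKK
KKKKK
KKKKK
KKKKK
KKKKK
KKKKK
KKKKK
After op 3 paint(0,3,Y):
KKKYK
KKKKK
KKKKK
KKKKK
KKKKK
KKKKK
KKKKK
After op 4 fill(6,0,Y) [34 cells changed]:
YYYYY
YYYYY
YYYYY
YYYYY
YYYYY
YYYYY
YYYYY
After op 5 fill(0,2,Y) [0 cells changed]:
YYYYY
YYYYY
YYYYY
YYYYY
YYYYY
YYYYY
YYYYY
After op 6 paint(3,4,Y):
YYYYY
YYYYY
YYYYY
YYYYY
YYYYY
YYYYY
YYYYY

Answer: YYYYY
YYYYY
YYYYY
YYYYY
YYYYY
YYYYY
YYYYY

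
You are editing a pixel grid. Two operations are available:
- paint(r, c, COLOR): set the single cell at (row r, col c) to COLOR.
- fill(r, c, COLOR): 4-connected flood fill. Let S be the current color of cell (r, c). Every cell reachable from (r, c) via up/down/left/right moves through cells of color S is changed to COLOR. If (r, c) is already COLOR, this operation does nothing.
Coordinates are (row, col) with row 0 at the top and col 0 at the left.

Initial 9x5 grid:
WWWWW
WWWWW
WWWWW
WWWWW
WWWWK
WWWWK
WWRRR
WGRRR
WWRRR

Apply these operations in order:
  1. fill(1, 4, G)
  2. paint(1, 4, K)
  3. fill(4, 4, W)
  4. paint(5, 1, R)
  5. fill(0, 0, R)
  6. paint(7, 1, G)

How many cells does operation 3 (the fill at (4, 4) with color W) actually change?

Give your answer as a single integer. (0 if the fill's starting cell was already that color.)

After op 1 fill(1,4,G) [33 cells changed]:
GGGGG
GGGGG
GGGGG
GGGGG
GGGGK
GGGGK
GGRRR
GGRRR
GGRRR
After op 2 paint(1,4,K):
GGGGG
GGGGK
GGGGG
GGGGG
GGGGK
GGGGK
GGRRR
GGRRR
GGRRR
After op 3 fill(4,4,W) [2 cells changed]:
GGGGG
GGGGK
GGGGG
GGGGG
GGGGW
GGGGW
GGRRR
GGRRR
GGRRR

Answer: 2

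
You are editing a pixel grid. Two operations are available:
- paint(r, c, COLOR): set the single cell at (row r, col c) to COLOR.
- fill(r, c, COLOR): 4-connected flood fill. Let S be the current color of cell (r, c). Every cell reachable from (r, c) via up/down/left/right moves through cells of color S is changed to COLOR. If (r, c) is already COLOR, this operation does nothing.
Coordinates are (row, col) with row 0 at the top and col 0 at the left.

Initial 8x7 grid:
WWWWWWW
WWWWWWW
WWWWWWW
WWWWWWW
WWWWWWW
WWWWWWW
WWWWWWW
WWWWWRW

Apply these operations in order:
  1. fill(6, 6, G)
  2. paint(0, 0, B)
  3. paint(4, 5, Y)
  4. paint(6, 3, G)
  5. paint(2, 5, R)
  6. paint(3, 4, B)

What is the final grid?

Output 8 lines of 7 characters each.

After op 1 fill(6,6,G) [55 cells changed]:
GGGGGGG
GGGGGGG
GGGGGGG
GGGGGGG
GGGGGGG
GGGGGGG
GGGGGGG
GGGGGRG
After op 2 paint(0,0,B):
BGGGGGG
GGGGGGG
GGGGGGG
GGGGGGG
GGGGGGG
GGGGGGG
GGGGGGG
GGGGGRG
After op 3 paint(4,5,Y):
BGGGGGG
GGGGGGG
GGGGGGG
GGGGGGG
GGGGGYG
GGGGGGG
GGGGGGG
GGGGGRG
After op 4 paint(6,3,G):
BGGGGGG
GGGGGGG
GGGGGGG
GGGGGGG
GGGGGYG
GGGGGGG
GGGGGGG
GGGGGRG
After op 5 paint(2,5,R):
BGGGGGG
GGGGGGG
GGGGGRG
GGGGGGG
GGGGGYG
GGGGGGG
GGGGGGG
GGGGGRG
After op 6 paint(3,4,B):
BGGGGGG
GGGGGGG
GGGGGRG
GGGGBGG
GGGGGYG
GGGGGGG
GGGGGGG
GGGGGRG

Answer: BGGGGGG
GGGGGGG
GGGGGRG
GGGGBGG
GGGGGYG
GGGGGGG
GGGGGGG
GGGGGRG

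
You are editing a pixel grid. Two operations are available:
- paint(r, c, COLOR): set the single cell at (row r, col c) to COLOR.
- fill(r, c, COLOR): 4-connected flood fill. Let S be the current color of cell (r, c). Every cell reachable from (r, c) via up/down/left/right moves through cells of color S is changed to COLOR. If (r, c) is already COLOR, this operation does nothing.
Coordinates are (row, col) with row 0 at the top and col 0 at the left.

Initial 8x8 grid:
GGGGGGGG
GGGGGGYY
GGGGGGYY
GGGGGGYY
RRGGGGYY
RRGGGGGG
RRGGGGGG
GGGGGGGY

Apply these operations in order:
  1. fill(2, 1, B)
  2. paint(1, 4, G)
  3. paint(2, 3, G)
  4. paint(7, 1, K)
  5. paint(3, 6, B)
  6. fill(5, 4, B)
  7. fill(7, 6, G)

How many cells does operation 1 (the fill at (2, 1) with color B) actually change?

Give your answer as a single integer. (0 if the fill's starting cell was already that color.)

After op 1 fill(2,1,B) [49 cells changed]:
BBBBBBBB
BBBBBBYY
BBBBBBYY
BBBBBBYY
RRBBBBYY
RRBBBBBB
RRBBBBBB
BBBBBBBY

Answer: 49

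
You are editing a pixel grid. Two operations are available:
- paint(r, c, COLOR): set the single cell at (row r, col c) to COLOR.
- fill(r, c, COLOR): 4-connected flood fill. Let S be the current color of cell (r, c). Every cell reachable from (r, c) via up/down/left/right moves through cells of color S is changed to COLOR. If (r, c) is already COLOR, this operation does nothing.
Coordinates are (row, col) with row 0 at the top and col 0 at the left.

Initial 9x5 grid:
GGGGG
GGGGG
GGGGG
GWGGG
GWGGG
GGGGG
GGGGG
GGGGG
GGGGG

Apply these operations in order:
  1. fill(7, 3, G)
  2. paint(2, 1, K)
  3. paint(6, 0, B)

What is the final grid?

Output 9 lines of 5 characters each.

Answer: GGGGG
GGGGG
GKGGG
GWGGG
GWGGG
GGGGG
BGGGG
GGGGG
GGGGG

Derivation:
After op 1 fill(7,3,G) [0 cells changed]:
GGGGG
GGGGG
GGGGG
GWGGG
GWGGG
GGGGG
GGGGG
GGGGG
GGGGG
After op 2 paint(2,1,K):
GGGGG
GGGGG
GKGGG
GWGGG
GWGGG
GGGGG
GGGGG
GGGGG
GGGGG
After op 3 paint(6,0,B):
GGGGG
GGGGG
GKGGG
GWGGG
GWGGG
GGGGG
BGGGG
GGGGG
GGGGG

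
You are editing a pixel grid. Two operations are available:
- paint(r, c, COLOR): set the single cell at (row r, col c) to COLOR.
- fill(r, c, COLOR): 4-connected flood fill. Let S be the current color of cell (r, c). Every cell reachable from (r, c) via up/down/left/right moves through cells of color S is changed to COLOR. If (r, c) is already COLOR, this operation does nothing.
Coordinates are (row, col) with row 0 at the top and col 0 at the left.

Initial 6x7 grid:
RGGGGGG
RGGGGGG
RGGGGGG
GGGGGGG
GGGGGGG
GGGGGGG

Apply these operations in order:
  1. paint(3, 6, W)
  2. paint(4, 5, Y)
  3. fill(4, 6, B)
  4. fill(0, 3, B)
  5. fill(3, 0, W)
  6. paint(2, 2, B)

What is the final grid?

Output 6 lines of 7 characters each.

After op 1 paint(3,6,W):
RGGGGGG
RGGGGGG
RGGGGGG
GGGGGGW
GGGGGGG
GGGGGGG
After op 2 paint(4,5,Y):
RGGGGGG
RGGGGGG
RGGGGGG
GGGGGGW
GGGGGYG
GGGGGGG
After op 3 fill(4,6,B) [37 cells changed]:
RBBBBBB
RBBBBBB
RBBBBBB
BBBBBBW
BBBBBYB
BBBBBBB
After op 4 fill(0,3,B) [0 cells changed]:
RBBBBBB
RBBBBBB
RBBBBBB
BBBBBBW
BBBBBYB
BBBBBBB
After op 5 fill(3,0,W) [37 cells changed]:
RWWWWWW
RWWWWWW
RWWWWWW
WWWWWWW
WWWWWYW
WWWWWWW
After op 6 paint(2,2,B):
RWWWWWW
RWWWWWW
RWBWWWW
WWWWWWW
WWWWWYW
WWWWWWW

Answer: RWWWWWW
RWWWWWW
RWBWWWW
WWWWWWW
WWWWWYW
WWWWWWW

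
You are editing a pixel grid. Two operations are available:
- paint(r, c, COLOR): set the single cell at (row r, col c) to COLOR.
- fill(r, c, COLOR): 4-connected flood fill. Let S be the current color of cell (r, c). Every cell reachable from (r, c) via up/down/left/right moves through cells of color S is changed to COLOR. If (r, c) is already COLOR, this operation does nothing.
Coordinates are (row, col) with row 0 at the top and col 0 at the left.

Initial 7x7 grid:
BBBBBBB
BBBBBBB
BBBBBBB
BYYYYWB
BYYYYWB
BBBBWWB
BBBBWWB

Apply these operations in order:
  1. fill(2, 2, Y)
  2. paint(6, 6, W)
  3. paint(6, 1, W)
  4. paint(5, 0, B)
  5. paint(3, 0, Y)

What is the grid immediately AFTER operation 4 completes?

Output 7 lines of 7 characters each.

Answer: YYYYYYY
YYYYYYY
YYYYYYY
YYYYYWY
YYYYYWY
BYYYWWY
YWYYWWW

Derivation:
After op 1 fill(2,2,Y) [35 cells changed]:
YYYYYYY
YYYYYYY
YYYYYYY
YYYYYWY
YYYYYWY
YYYYWWY
YYYYWWY
After op 2 paint(6,6,W):
YYYYYYY
YYYYYYY
YYYYYYY
YYYYYWY
YYYYYWY
YYYYWWY
YYYYWWW
After op 3 paint(6,1,W):
YYYYYYY
YYYYYYY
YYYYYYY
YYYYYWY
YYYYYWY
YYYYWWY
YWYYWWW
After op 4 paint(5,0,B):
YYYYYYY
YYYYYYY
YYYYYYY
YYYYYWY
YYYYYWY
BYYYWWY
YWYYWWW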